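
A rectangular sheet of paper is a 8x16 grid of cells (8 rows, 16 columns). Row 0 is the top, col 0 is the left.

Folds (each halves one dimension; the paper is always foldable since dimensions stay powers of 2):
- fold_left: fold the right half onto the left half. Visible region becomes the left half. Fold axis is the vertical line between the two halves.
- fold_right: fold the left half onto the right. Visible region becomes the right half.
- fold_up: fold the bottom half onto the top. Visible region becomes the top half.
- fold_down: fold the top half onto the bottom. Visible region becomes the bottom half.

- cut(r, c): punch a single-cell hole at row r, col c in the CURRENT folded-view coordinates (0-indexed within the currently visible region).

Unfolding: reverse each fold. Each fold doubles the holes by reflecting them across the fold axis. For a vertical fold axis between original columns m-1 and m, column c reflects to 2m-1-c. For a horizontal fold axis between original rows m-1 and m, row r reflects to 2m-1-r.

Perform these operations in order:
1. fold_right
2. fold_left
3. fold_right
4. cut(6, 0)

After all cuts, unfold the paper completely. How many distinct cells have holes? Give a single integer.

Answer: 8

Derivation:
Op 1 fold_right: fold axis v@8; visible region now rows[0,8) x cols[8,16) = 8x8
Op 2 fold_left: fold axis v@12; visible region now rows[0,8) x cols[8,12) = 8x4
Op 3 fold_right: fold axis v@10; visible region now rows[0,8) x cols[10,12) = 8x2
Op 4 cut(6, 0): punch at orig (6,10); cuts so far [(6, 10)]; region rows[0,8) x cols[10,12) = 8x2
Unfold 1 (reflect across v@10): 2 holes -> [(6, 9), (6, 10)]
Unfold 2 (reflect across v@12): 4 holes -> [(6, 9), (6, 10), (6, 13), (6, 14)]
Unfold 3 (reflect across v@8): 8 holes -> [(6, 1), (6, 2), (6, 5), (6, 6), (6, 9), (6, 10), (6, 13), (6, 14)]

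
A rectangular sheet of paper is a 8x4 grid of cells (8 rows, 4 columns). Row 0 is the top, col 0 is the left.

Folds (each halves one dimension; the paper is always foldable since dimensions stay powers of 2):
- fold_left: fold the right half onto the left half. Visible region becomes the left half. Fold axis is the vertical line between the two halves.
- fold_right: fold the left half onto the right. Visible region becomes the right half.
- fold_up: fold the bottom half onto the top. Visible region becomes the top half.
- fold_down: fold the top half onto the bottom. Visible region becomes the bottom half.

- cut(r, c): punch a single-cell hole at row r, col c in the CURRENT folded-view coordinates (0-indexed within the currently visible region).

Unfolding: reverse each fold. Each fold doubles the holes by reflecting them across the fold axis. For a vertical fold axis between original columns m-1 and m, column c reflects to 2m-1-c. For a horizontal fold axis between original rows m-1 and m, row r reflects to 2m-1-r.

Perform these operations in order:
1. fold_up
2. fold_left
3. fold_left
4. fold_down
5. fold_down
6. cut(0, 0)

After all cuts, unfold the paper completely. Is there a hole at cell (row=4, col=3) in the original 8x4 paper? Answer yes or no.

Answer: yes

Derivation:
Op 1 fold_up: fold axis h@4; visible region now rows[0,4) x cols[0,4) = 4x4
Op 2 fold_left: fold axis v@2; visible region now rows[0,4) x cols[0,2) = 4x2
Op 3 fold_left: fold axis v@1; visible region now rows[0,4) x cols[0,1) = 4x1
Op 4 fold_down: fold axis h@2; visible region now rows[2,4) x cols[0,1) = 2x1
Op 5 fold_down: fold axis h@3; visible region now rows[3,4) x cols[0,1) = 1x1
Op 6 cut(0, 0): punch at orig (3,0); cuts so far [(3, 0)]; region rows[3,4) x cols[0,1) = 1x1
Unfold 1 (reflect across h@3): 2 holes -> [(2, 0), (3, 0)]
Unfold 2 (reflect across h@2): 4 holes -> [(0, 0), (1, 0), (2, 0), (3, 0)]
Unfold 3 (reflect across v@1): 8 holes -> [(0, 0), (0, 1), (1, 0), (1, 1), (2, 0), (2, 1), (3, 0), (3, 1)]
Unfold 4 (reflect across v@2): 16 holes -> [(0, 0), (0, 1), (0, 2), (0, 3), (1, 0), (1, 1), (1, 2), (1, 3), (2, 0), (2, 1), (2, 2), (2, 3), (3, 0), (3, 1), (3, 2), (3, 3)]
Unfold 5 (reflect across h@4): 32 holes -> [(0, 0), (0, 1), (0, 2), (0, 3), (1, 0), (1, 1), (1, 2), (1, 3), (2, 0), (2, 1), (2, 2), (2, 3), (3, 0), (3, 1), (3, 2), (3, 3), (4, 0), (4, 1), (4, 2), (4, 3), (5, 0), (5, 1), (5, 2), (5, 3), (6, 0), (6, 1), (6, 2), (6, 3), (7, 0), (7, 1), (7, 2), (7, 3)]
Holes: [(0, 0), (0, 1), (0, 2), (0, 3), (1, 0), (1, 1), (1, 2), (1, 3), (2, 0), (2, 1), (2, 2), (2, 3), (3, 0), (3, 1), (3, 2), (3, 3), (4, 0), (4, 1), (4, 2), (4, 3), (5, 0), (5, 1), (5, 2), (5, 3), (6, 0), (6, 1), (6, 2), (6, 3), (7, 0), (7, 1), (7, 2), (7, 3)]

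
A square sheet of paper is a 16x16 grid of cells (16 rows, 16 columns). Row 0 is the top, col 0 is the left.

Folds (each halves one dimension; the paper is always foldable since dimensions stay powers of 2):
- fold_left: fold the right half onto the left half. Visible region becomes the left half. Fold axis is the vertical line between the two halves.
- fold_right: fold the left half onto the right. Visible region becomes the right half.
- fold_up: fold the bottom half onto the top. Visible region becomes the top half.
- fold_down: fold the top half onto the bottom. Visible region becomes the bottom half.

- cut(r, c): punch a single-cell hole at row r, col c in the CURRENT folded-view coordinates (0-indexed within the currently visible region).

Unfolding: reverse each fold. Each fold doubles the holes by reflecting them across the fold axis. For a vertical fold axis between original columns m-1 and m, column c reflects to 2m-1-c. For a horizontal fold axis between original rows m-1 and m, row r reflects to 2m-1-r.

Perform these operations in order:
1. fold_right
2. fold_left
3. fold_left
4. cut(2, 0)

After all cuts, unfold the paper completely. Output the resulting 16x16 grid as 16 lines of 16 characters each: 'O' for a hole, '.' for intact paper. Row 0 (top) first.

Op 1 fold_right: fold axis v@8; visible region now rows[0,16) x cols[8,16) = 16x8
Op 2 fold_left: fold axis v@12; visible region now rows[0,16) x cols[8,12) = 16x4
Op 3 fold_left: fold axis v@10; visible region now rows[0,16) x cols[8,10) = 16x2
Op 4 cut(2, 0): punch at orig (2,8); cuts so far [(2, 8)]; region rows[0,16) x cols[8,10) = 16x2
Unfold 1 (reflect across v@10): 2 holes -> [(2, 8), (2, 11)]
Unfold 2 (reflect across v@12): 4 holes -> [(2, 8), (2, 11), (2, 12), (2, 15)]
Unfold 3 (reflect across v@8): 8 holes -> [(2, 0), (2, 3), (2, 4), (2, 7), (2, 8), (2, 11), (2, 12), (2, 15)]

Answer: ................
................
O..OO..OO..OO..O
................
................
................
................
................
................
................
................
................
................
................
................
................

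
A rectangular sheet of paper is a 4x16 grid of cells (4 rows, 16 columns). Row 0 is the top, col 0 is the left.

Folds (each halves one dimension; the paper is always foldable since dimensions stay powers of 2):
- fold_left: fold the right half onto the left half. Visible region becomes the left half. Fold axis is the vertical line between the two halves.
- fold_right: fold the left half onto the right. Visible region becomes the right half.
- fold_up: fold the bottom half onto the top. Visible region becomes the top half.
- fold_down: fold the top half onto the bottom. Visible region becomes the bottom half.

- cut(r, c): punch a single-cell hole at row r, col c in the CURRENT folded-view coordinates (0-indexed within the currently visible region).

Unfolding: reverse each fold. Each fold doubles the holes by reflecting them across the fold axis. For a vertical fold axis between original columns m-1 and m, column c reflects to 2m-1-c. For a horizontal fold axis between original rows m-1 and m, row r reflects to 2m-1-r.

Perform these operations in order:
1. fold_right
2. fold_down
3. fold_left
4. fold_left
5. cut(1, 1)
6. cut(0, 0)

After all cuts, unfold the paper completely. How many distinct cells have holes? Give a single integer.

Answer: 32

Derivation:
Op 1 fold_right: fold axis v@8; visible region now rows[0,4) x cols[8,16) = 4x8
Op 2 fold_down: fold axis h@2; visible region now rows[2,4) x cols[8,16) = 2x8
Op 3 fold_left: fold axis v@12; visible region now rows[2,4) x cols[8,12) = 2x4
Op 4 fold_left: fold axis v@10; visible region now rows[2,4) x cols[8,10) = 2x2
Op 5 cut(1, 1): punch at orig (3,9); cuts so far [(3, 9)]; region rows[2,4) x cols[8,10) = 2x2
Op 6 cut(0, 0): punch at orig (2,8); cuts so far [(2, 8), (3, 9)]; region rows[2,4) x cols[8,10) = 2x2
Unfold 1 (reflect across v@10): 4 holes -> [(2, 8), (2, 11), (3, 9), (3, 10)]
Unfold 2 (reflect across v@12): 8 holes -> [(2, 8), (2, 11), (2, 12), (2, 15), (3, 9), (3, 10), (3, 13), (3, 14)]
Unfold 3 (reflect across h@2): 16 holes -> [(0, 9), (0, 10), (0, 13), (0, 14), (1, 8), (1, 11), (1, 12), (1, 15), (2, 8), (2, 11), (2, 12), (2, 15), (3, 9), (3, 10), (3, 13), (3, 14)]
Unfold 4 (reflect across v@8): 32 holes -> [(0, 1), (0, 2), (0, 5), (0, 6), (0, 9), (0, 10), (0, 13), (0, 14), (1, 0), (1, 3), (1, 4), (1, 7), (1, 8), (1, 11), (1, 12), (1, 15), (2, 0), (2, 3), (2, 4), (2, 7), (2, 8), (2, 11), (2, 12), (2, 15), (3, 1), (3, 2), (3, 5), (3, 6), (3, 9), (3, 10), (3, 13), (3, 14)]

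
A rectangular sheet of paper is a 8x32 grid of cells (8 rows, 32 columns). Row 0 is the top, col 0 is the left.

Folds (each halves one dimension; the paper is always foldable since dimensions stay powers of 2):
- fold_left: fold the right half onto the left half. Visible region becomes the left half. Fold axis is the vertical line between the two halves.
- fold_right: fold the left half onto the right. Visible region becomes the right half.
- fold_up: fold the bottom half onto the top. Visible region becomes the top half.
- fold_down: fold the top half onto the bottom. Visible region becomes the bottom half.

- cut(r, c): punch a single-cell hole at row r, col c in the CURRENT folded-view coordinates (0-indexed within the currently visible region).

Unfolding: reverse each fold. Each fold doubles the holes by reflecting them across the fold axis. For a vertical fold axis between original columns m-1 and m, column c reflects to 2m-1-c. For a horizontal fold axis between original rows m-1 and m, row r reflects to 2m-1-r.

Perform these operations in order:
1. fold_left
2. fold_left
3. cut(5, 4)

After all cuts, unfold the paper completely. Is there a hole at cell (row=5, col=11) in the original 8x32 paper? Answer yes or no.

Answer: yes

Derivation:
Op 1 fold_left: fold axis v@16; visible region now rows[0,8) x cols[0,16) = 8x16
Op 2 fold_left: fold axis v@8; visible region now rows[0,8) x cols[0,8) = 8x8
Op 3 cut(5, 4): punch at orig (5,4); cuts so far [(5, 4)]; region rows[0,8) x cols[0,8) = 8x8
Unfold 1 (reflect across v@8): 2 holes -> [(5, 4), (5, 11)]
Unfold 2 (reflect across v@16): 4 holes -> [(5, 4), (5, 11), (5, 20), (5, 27)]
Holes: [(5, 4), (5, 11), (5, 20), (5, 27)]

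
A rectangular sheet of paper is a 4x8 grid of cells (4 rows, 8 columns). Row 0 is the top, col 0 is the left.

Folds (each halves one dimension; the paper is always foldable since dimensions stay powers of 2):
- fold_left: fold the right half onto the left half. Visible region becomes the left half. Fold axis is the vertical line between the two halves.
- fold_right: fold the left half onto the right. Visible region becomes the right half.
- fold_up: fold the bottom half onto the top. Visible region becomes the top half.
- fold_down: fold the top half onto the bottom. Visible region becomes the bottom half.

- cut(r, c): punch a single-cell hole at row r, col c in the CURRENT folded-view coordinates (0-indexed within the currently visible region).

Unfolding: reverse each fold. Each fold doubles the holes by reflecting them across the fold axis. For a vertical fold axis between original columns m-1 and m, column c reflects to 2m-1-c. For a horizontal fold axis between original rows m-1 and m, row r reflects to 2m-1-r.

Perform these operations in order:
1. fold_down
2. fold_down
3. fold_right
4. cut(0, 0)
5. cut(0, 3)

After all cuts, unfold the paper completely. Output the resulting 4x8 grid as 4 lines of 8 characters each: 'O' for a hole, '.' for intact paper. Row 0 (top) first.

Op 1 fold_down: fold axis h@2; visible region now rows[2,4) x cols[0,8) = 2x8
Op 2 fold_down: fold axis h@3; visible region now rows[3,4) x cols[0,8) = 1x8
Op 3 fold_right: fold axis v@4; visible region now rows[3,4) x cols[4,8) = 1x4
Op 4 cut(0, 0): punch at orig (3,4); cuts so far [(3, 4)]; region rows[3,4) x cols[4,8) = 1x4
Op 5 cut(0, 3): punch at orig (3,7); cuts so far [(3, 4), (3, 7)]; region rows[3,4) x cols[4,8) = 1x4
Unfold 1 (reflect across v@4): 4 holes -> [(3, 0), (3, 3), (3, 4), (3, 7)]
Unfold 2 (reflect across h@3): 8 holes -> [(2, 0), (2, 3), (2, 4), (2, 7), (3, 0), (3, 3), (3, 4), (3, 7)]
Unfold 3 (reflect across h@2): 16 holes -> [(0, 0), (0, 3), (0, 4), (0, 7), (1, 0), (1, 3), (1, 4), (1, 7), (2, 0), (2, 3), (2, 4), (2, 7), (3, 0), (3, 3), (3, 4), (3, 7)]

Answer: O..OO..O
O..OO..O
O..OO..O
O..OO..O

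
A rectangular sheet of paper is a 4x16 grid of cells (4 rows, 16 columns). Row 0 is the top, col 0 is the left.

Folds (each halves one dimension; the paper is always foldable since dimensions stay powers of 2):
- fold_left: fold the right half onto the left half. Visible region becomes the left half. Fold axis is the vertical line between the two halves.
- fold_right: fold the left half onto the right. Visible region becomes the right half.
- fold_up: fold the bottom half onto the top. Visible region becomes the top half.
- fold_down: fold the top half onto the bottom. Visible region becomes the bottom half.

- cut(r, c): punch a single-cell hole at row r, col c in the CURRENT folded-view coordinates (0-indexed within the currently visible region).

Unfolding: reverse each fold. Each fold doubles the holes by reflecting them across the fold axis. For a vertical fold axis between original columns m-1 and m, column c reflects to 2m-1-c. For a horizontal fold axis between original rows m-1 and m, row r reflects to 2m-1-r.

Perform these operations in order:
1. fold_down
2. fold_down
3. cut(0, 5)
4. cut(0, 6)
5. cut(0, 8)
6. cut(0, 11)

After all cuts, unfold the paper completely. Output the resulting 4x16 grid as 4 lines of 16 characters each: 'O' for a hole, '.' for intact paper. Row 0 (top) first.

Op 1 fold_down: fold axis h@2; visible region now rows[2,4) x cols[0,16) = 2x16
Op 2 fold_down: fold axis h@3; visible region now rows[3,4) x cols[0,16) = 1x16
Op 3 cut(0, 5): punch at orig (3,5); cuts so far [(3, 5)]; region rows[3,4) x cols[0,16) = 1x16
Op 4 cut(0, 6): punch at orig (3,6); cuts so far [(3, 5), (3, 6)]; region rows[3,4) x cols[0,16) = 1x16
Op 5 cut(0, 8): punch at orig (3,8); cuts so far [(3, 5), (3, 6), (3, 8)]; region rows[3,4) x cols[0,16) = 1x16
Op 6 cut(0, 11): punch at orig (3,11); cuts so far [(3, 5), (3, 6), (3, 8), (3, 11)]; region rows[3,4) x cols[0,16) = 1x16
Unfold 1 (reflect across h@3): 8 holes -> [(2, 5), (2, 6), (2, 8), (2, 11), (3, 5), (3, 6), (3, 8), (3, 11)]
Unfold 2 (reflect across h@2): 16 holes -> [(0, 5), (0, 6), (0, 8), (0, 11), (1, 5), (1, 6), (1, 8), (1, 11), (2, 5), (2, 6), (2, 8), (2, 11), (3, 5), (3, 6), (3, 8), (3, 11)]

Answer: .....OO.O..O....
.....OO.O..O....
.....OO.O..O....
.....OO.O..O....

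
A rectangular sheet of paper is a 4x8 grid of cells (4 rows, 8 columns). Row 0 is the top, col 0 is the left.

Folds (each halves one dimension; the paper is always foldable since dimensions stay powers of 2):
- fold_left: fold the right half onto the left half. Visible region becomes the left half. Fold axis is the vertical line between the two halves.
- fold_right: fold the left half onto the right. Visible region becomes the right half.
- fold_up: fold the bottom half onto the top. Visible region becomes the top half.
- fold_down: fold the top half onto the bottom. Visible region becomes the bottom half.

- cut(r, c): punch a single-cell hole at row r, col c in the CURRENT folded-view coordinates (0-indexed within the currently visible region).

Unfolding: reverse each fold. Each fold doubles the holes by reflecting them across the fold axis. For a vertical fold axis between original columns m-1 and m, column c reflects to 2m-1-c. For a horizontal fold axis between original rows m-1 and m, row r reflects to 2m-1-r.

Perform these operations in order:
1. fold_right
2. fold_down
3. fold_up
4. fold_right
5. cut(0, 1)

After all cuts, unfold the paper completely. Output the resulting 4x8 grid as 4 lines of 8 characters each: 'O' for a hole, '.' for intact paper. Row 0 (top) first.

Answer: O..OO..O
O..OO..O
O..OO..O
O..OO..O

Derivation:
Op 1 fold_right: fold axis v@4; visible region now rows[0,4) x cols[4,8) = 4x4
Op 2 fold_down: fold axis h@2; visible region now rows[2,4) x cols[4,8) = 2x4
Op 3 fold_up: fold axis h@3; visible region now rows[2,3) x cols[4,8) = 1x4
Op 4 fold_right: fold axis v@6; visible region now rows[2,3) x cols[6,8) = 1x2
Op 5 cut(0, 1): punch at orig (2,7); cuts so far [(2, 7)]; region rows[2,3) x cols[6,8) = 1x2
Unfold 1 (reflect across v@6): 2 holes -> [(2, 4), (2, 7)]
Unfold 2 (reflect across h@3): 4 holes -> [(2, 4), (2, 7), (3, 4), (3, 7)]
Unfold 3 (reflect across h@2): 8 holes -> [(0, 4), (0, 7), (1, 4), (1, 7), (2, 4), (2, 7), (3, 4), (3, 7)]
Unfold 4 (reflect across v@4): 16 holes -> [(0, 0), (0, 3), (0, 4), (0, 7), (1, 0), (1, 3), (1, 4), (1, 7), (2, 0), (2, 3), (2, 4), (2, 7), (3, 0), (3, 3), (3, 4), (3, 7)]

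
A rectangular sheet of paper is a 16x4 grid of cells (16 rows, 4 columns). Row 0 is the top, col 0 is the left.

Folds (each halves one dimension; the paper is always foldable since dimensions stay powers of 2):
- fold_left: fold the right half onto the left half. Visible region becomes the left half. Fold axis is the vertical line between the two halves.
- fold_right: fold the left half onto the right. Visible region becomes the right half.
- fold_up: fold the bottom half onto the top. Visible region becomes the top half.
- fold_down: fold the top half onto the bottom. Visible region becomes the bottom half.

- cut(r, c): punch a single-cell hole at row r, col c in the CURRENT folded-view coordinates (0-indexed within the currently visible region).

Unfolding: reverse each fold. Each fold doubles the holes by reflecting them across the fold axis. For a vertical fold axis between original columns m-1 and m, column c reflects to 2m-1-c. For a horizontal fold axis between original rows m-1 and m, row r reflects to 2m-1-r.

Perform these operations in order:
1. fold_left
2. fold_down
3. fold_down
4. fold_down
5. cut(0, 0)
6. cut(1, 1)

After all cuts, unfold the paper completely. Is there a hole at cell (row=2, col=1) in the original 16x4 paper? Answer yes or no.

Op 1 fold_left: fold axis v@2; visible region now rows[0,16) x cols[0,2) = 16x2
Op 2 fold_down: fold axis h@8; visible region now rows[8,16) x cols[0,2) = 8x2
Op 3 fold_down: fold axis h@12; visible region now rows[12,16) x cols[0,2) = 4x2
Op 4 fold_down: fold axis h@14; visible region now rows[14,16) x cols[0,2) = 2x2
Op 5 cut(0, 0): punch at orig (14,0); cuts so far [(14, 0)]; region rows[14,16) x cols[0,2) = 2x2
Op 6 cut(1, 1): punch at orig (15,1); cuts so far [(14, 0), (15, 1)]; region rows[14,16) x cols[0,2) = 2x2
Unfold 1 (reflect across h@14): 4 holes -> [(12, 1), (13, 0), (14, 0), (15, 1)]
Unfold 2 (reflect across h@12): 8 holes -> [(8, 1), (9, 0), (10, 0), (11, 1), (12, 1), (13, 0), (14, 0), (15, 1)]
Unfold 3 (reflect across h@8): 16 holes -> [(0, 1), (1, 0), (2, 0), (3, 1), (4, 1), (5, 0), (6, 0), (7, 1), (8, 1), (9, 0), (10, 0), (11, 1), (12, 1), (13, 0), (14, 0), (15, 1)]
Unfold 4 (reflect across v@2): 32 holes -> [(0, 1), (0, 2), (1, 0), (1, 3), (2, 0), (2, 3), (3, 1), (3, 2), (4, 1), (4, 2), (5, 0), (5, 3), (6, 0), (6, 3), (7, 1), (7, 2), (8, 1), (8, 2), (9, 0), (9, 3), (10, 0), (10, 3), (11, 1), (11, 2), (12, 1), (12, 2), (13, 0), (13, 3), (14, 0), (14, 3), (15, 1), (15, 2)]
Holes: [(0, 1), (0, 2), (1, 0), (1, 3), (2, 0), (2, 3), (3, 1), (3, 2), (4, 1), (4, 2), (5, 0), (5, 3), (6, 0), (6, 3), (7, 1), (7, 2), (8, 1), (8, 2), (9, 0), (9, 3), (10, 0), (10, 3), (11, 1), (11, 2), (12, 1), (12, 2), (13, 0), (13, 3), (14, 0), (14, 3), (15, 1), (15, 2)]

Answer: no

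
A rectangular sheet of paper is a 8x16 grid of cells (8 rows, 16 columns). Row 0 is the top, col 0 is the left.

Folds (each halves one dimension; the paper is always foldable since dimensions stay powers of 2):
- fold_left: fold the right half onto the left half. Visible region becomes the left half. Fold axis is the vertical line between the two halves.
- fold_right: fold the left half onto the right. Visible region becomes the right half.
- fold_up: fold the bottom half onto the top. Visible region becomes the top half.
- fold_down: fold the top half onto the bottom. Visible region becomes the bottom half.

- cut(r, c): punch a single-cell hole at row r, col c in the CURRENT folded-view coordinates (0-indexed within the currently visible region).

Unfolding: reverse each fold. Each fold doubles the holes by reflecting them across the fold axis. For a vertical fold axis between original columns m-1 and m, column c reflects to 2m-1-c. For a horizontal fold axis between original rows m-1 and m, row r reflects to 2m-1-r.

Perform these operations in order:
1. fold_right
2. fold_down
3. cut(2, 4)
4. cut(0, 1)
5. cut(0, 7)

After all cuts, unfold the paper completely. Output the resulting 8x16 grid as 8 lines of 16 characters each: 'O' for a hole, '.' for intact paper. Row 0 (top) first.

Op 1 fold_right: fold axis v@8; visible region now rows[0,8) x cols[8,16) = 8x8
Op 2 fold_down: fold axis h@4; visible region now rows[4,8) x cols[8,16) = 4x8
Op 3 cut(2, 4): punch at orig (6,12); cuts so far [(6, 12)]; region rows[4,8) x cols[8,16) = 4x8
Op 4 cut(0, 1): punch at orig (4,9); cuts so far [(4, 9), (6, 12)]; region rows[4,8) x cols[8,16) = 4x8
Op 5 cut(0, 7): punch at orig (4,15); cuts so far [(4, 9), (4, 15), (6, 12)]; region rows[4,8) x cols[8,16) = 4x8
Unfold 1 (reflect across h@4): 6 holes -> [(1, 12), (3, 9), (3, 15), (4, 9), (4, 15), (6, 12)]
Unfold 2 (reflect across v@8): 12 holes -> [(1, 3), (1, 12), (3, 0), (3, 6), (3, 9), (3, 15), (4, 0), (4, 6), (4, 9), (4, 15), (6, 3), (6, 12)]

Answer: ................
...O........O...
................
O.....O..O.....O
O.....O..O.....O
................
...O........O...
................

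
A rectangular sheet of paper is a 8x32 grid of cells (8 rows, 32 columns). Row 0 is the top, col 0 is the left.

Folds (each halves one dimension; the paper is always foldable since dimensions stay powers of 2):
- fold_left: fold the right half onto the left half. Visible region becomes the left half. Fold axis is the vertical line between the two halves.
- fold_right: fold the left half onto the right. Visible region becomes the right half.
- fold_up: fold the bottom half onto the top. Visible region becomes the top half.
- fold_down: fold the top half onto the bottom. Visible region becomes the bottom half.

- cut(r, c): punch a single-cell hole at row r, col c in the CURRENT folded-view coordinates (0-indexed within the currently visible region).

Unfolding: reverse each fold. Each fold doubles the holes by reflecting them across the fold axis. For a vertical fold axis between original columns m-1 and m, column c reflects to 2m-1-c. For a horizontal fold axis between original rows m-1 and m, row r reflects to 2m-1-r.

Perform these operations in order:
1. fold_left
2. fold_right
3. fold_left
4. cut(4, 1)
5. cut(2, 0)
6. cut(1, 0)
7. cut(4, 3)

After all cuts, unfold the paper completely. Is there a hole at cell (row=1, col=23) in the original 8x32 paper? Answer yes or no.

Op 1 fold_left: fold axis v@16; visible region now rows[0,8) x cols[0,16) = 8x16
Op 2 fold_right: fold axis v@8; visible region now rows[0,8) x cols[8,16) = 8x8
Op 3 fold_left: fold axis v@12; visible region now rows[0,8) x cols[8,12) = 8x4
Op 4 cut(4, 1): punch at orig (4,9); cuts so far [(4, 9)]; region rows[0,8) x cols[8,12) = 8x4
Op 5 cut(2, 0): punch at orig (2,8); cuts so far [(2, 8), (4, 9)]; region rows[0,8) x cols[8,12) = 8x4
Op 6 cut(1, 0): punch at orig (1,8); cuts so far [(1, 8), (2, 8), (4, 9)]; region rows[0,8) x cols[8,12) = 8x4
Op 7 cut(4, 3): punch at orig (4,11); cuts so far [(1, 8), (2, 8), (4, 9), (4, 11)]; region rows[0,8) x cols[8,12) = 8x4
Unfold 1 (reflect across v@12): 8 holes -> [(1, 8), (1, 15), (2, 8), (2, 15), (4, 9), (4, 11), (4, 12), (4, 14)]
Unfold 2 (reflect across v@8): 16 holes -> [(1, 0), (1, 7), (1, 8), (1, 15), (2, 0), (2, 7), (2, 8), (2, 15), (4, 1), (4, 3), (4, 4), (4, 6), (4, 9), (4, 11), (4, 12), (4, 14)]
Unfold 3 (reflect across v@16): 32 holes -> [(1, 0), (1, 7), (1, 8), (1, 15), (1, 16), (1, 23), (1, 24), (1, 31), (2, 0), (2, 7), (2, 8), (2, 15), (2, 16), (2, 23), (2, 24), (2, 31), (4, 1), (4, 3), (4, 4), (4, 6), (4, 9), (4, 11), (4, 12), (4, 14), (4, 17), (4, 19), (4, 20), (4, 22), (4, 25), (4, 27), (4, 28), (4, 30)]
Holes: [(1, 0), (1, 7), (1, 8), (1, 15), (1, 16), (1, 23), (1, 24), (1, 31), (2, 0), (2, 7), (2, 8), (2, 15), (2, 16), (2, 23), (2, 24), (2, 31), (4, 1), (4, 3), (4, 4), (4, 6), (4, 9), (4, 11), (4, 12), (4, 14), (4, 17), (4, 19), (4, 20), (4, 22), (4, 25), (4, 27), (4, 28), (4, 30)]

Answer: yes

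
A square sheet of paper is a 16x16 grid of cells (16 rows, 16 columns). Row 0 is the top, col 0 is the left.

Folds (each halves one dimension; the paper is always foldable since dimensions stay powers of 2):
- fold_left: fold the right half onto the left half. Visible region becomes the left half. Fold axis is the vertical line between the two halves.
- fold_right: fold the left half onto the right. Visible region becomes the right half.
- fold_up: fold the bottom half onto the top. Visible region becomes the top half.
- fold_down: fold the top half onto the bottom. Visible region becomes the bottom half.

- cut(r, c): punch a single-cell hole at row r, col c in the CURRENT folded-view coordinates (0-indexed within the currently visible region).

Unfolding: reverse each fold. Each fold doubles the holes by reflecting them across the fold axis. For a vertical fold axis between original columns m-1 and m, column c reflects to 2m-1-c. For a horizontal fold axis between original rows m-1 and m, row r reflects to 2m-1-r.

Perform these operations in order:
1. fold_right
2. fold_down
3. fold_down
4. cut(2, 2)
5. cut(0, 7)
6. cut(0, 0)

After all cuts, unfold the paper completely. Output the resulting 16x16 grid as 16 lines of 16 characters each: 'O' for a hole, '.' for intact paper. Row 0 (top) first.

Op 1 fold_right: fold axis v@8; visible region now rows[0,16) x cols[8,16) = 16x8
Op 2 fold_down: fold axis h@8; visible region now rows[8,16) x cols[8,16) = 8x8
Op 3 fold_down: fold axis h@12; visible region now rows[12,16) x cols[8,16) = 4x8
Op 4 cut(2, 2): punch at orig (14,10); cuts so far [(14, 10)]; region rows[12,16) x cols[8,16) = 4x8
Op 5 cut(0, 7): punch at orig (12,15); cuts so far [(12, 15), (14, 10)]; region rows[12,16) x cols[8,16) = 4x8
Op 6 cut(0, 0): punch at orig (12,8); cuts so far [(12, 8), (12, 15), (14, 10)]; region rows[12,16) x cols[8,16) = 4x8
Unfold 1 (reflect across h@12): 6 holes -> [(9, 10), (11, 8), (11, 15), (12, 8), (12, 15), (14, 10)]
Unfold 2 (reflect across h@8): 12 holes -> [(1, 10), (3, 8), (3, 15), (4, 8), (4, 15), (6, 10), (9, 10), (11, 8), (11, 15), (12, 8), (12, 15), (14, 10)]
Unfold 3 (reflect across v@8): 24 holes -> [(1, 5), (1, 10), (3, 0), (3, 7), (3, 8), (3, 15), (4, 0), (4, 7), (4, 8), (4, 15), (6, 5), (6, 10), (9, 5), (9, 10), (11, 0), (11, 7), (11, 8), (11, 15), (12, 0), (12, 7), (12, 8), (12, 15), (14, 5), (14, 10)]

Answer: ................
.....O....O.....
................
O......OO......O
O......OO......O
................
.....O....O.....
................
................
.....O....O.....
................
O......OO......O
O......OO......O
................
.....O....O.....
................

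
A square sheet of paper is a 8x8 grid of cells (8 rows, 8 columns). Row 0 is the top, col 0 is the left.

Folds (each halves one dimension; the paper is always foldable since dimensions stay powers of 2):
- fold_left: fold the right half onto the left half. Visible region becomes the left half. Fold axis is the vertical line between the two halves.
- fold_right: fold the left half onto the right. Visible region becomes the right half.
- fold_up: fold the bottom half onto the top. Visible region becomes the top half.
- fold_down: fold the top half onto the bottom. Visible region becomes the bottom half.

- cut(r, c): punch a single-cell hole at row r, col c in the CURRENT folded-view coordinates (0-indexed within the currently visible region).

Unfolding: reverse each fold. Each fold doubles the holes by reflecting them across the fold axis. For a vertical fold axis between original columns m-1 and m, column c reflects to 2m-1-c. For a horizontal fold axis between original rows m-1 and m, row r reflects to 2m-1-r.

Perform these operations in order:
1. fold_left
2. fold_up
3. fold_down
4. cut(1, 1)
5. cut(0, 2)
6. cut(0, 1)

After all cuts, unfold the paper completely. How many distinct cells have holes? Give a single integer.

Op 1 fold_left: fold axis v@4; visible region now rows[0,8) x cols[0,4) = 8x4
Op 2 fold_up: fold axis h@4; visible region now rows[0,4) x cols[0,4) = 4x4
Op 3 fold_down: fold axis h@2; visible region now rows[2,4) x cols[0,4) = 2x4
Op 4 cut(1, 1): punch at orig (3,1); cuts so far [(3, 1)]; region rows[2,4) x cols[0,4) = 2x4
Op 5 cut(0, 2): punch at orig (2,2); cuts so far [(2, 2), (3, 1)]; region rows[2,4) x cols[0,4) = 2x4
Op 6 cut(0, 1): punch at orig (2,1); cuts so far [(2, 1), (2, 2), (3, 1)]; region rows[2,4) x cols[0,4) = 2x4
Unfold 1 (reflect across h@2): 6 holes -> [(0, 1), (1, 1), (1, 2), (2, 1), (2, 2), (3, 1)]
Unfold 2 (reflect across h@4): 12 holes -> [(0, 1), (1, 1), (1, 2), (2, 1), (2, 2), (3, 1), (4, 1), (5, 1), (5, 2), (6, 1), (6, 2), (7, 1)]
Unfold 3 (reflect across v@4): 24 holes -> [(0, 1), (0, 6), (1, 1), (1, 2), (1, 5), (1, 6), (2, 1), (2, 2), (2, 5), (2, 6), (3, 1), (3, 6), (4, 1), (4, 6), (5, 1), (5, 2), (5, 5), (5, 6), (6, 1), (6, 2), (6, 5), (6, 6), (7, 1), (7, 6)]

Answer: 24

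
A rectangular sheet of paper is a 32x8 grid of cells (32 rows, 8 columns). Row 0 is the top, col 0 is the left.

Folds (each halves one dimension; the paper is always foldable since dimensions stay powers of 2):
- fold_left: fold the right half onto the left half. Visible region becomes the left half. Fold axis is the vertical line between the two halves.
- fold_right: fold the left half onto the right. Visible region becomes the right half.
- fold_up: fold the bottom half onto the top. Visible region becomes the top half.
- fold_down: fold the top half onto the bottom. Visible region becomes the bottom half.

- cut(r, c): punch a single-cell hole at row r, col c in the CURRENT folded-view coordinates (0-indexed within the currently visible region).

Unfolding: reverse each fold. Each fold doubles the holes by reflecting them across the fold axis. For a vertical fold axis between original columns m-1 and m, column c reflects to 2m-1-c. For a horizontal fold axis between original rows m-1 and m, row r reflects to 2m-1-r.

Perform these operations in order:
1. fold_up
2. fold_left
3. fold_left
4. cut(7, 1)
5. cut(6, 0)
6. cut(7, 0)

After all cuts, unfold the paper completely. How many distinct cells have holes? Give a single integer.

Op 1 fold_up: fold axis h@16; visible region now rows[0,16) x cols[0,8) = 16x8
Op 2 fold_left: fold axis v@4; visible region now rows[0,16) x cols[0,4) = 16x4
Op 3 fold_left: fold axis v@2; visible region now rows[0,16) x cols[0,2) = 16x2
Op 4 cut(7, 1): punch at orig (7,1); cuts so far [(7, 1)]; region rows[0,16) x cols[0,2) = 16x2
Op 5 cut(6, 0): punch at orig (6,0); cuts so far [(6, 0), (7, 1)]; region rows[0,16) x cols[0,2) = 16x2
Op 6 cut(7, 0): punch at orig (7,0); cuts so far [(6, 0), (7, 0), (7, 1)]; region rows[0,16) x cols[0,2) = 16x2
Unfold 1 (reflect across v@2): 6 holes -> [(6, 0), (6, 3), (7, 0), (7, 1), (7, 2), (7, 3)]
Unfold 2 (reflect across v@4): 12 holes -> [(6, 0), (6, 3), (6, 4), (6, 7), (7, 0), (7, 1), (7, 2), (7, 3), (7, 4), (7, 5), (7, 6), (7, 7)]
Unfold 3 (reflect across h@16): 24 holes -> [(6, 0), (6, 3), (6, 4), (6, 7), (7, 0), (7, 1), (7, 2), (7, 3), (7, 4), (7, 5), (7, 6), (7, 7), (24, 0), (24, 1), (24, 2), (24, 3), (24, 4), (24, 5), (24, 6), (24, 7), (25, 0), (25, 3), (25, 4), (25, 7)]

Answer: 24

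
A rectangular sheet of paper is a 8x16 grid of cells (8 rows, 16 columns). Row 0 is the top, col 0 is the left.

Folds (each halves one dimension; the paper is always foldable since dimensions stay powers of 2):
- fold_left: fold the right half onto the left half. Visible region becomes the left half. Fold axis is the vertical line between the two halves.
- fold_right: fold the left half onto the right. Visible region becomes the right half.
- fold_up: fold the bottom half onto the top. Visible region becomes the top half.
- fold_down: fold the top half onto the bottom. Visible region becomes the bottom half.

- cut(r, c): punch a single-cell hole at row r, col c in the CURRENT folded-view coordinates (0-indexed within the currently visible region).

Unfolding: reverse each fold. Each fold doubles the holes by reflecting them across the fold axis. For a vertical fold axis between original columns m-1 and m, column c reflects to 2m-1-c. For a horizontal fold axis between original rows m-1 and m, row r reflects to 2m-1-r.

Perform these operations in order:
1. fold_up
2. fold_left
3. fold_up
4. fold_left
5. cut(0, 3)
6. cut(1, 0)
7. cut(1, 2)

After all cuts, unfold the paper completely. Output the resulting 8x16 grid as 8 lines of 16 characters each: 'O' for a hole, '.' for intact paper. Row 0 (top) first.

Answer: ...OO......OO...
O.O..O.OO.O..O.O
O.O..O.OO.O..O.O
...OO......OO...
...OO......OO...
O.O..O.OO.O..O.O
O.O..O.OO.O..O.O
...OO......OO...

Derivation:
Op 1 fold_up: fold axis h@4; visible region now rows[0,4) x cols[0,16) = 4x16
Op 2 fold_left: fold axis v@8; visible region now rows[0,4) x cols[0,8) = 4x8
Op 3 fold_up: fold axis h@2; visible region now rows[0,2) x cols[0,8) = 2x8
Op 4 fold_left: fold axis v@4; visible region now rows[0,2) x cols[0,4) = 2x4
Op 5 cut(0, 3): punch at orig (0,3); cuts so far [(0, 3)]; region rows[0,2) x cols[0,4) = 2x4
Op 6 cut(1, 0): punch at orig (1,0); cuts so far [(0, 3), (1, 0)]; region rows[0,2) x cols[0,4) = 2x4
Op 7 cut(1, 2): punch at orig (1,2); cuts so far [(0, 3), (1, 0), (1, 2)]; region rows[0,2) x cols[0,4) = 2x4
Unfold 1 (reflect across v@4): 6 holes -> [(0, 3), (0, 4), (1, 0), (1, 2), (1, 5), (1, 7)]
Unfold 2 (reflect across h@2): 12 holes -> [(0, 3), (0, 4), (1, 0), (1, 2), (1, 5), (1, 7), (2, 0), (2, 2), (2, 5), (2, 7), (3, 3), (3, 4)]
Unfold 3 (reflect across v@8): 24 holes -> [(0, 3), (0, 4), (0, 11), (0, 12), (1, 0), (1, 2), (1, 5), (1, 7), (1, 8), (1, 10), (1, 13), (1, 15), (2, 0), (2, 2), (2, 5), (2, 7), (2, 8), (2, 10), (2, 13), (2, 15), (3, 3), (3, 4), (3, 11), (3, 12)]
Unfold 4 (reflect across h@4): 48 holes -> [(0, 3), (0, 4), (0, 11), (0, 12), (1, 0), (1, 2), (1, 5), (1, 7), (1, 8), (1, 10), (1, 13), (1, 15), (2, 0), (2, 2), (2, 5), (2, 7), (2, 8), (2, 10), (2, 13), (2, 15), (3, 3), (3, 4), (3, 11), (3, 12), (4, 3), (4, 4), (4, 11), (4, 12), (5, 0), (5, 2), (5, 5), (5, 7), (5, 8), (5, 10), (5, 13), (5, 15), (6, 0), (6, 2), (6, 5), (6, 7), (6, 8), (6, 10), (6, 13), (6, 15), (7, 3), (7, 4), (7, 11), (7, 12)]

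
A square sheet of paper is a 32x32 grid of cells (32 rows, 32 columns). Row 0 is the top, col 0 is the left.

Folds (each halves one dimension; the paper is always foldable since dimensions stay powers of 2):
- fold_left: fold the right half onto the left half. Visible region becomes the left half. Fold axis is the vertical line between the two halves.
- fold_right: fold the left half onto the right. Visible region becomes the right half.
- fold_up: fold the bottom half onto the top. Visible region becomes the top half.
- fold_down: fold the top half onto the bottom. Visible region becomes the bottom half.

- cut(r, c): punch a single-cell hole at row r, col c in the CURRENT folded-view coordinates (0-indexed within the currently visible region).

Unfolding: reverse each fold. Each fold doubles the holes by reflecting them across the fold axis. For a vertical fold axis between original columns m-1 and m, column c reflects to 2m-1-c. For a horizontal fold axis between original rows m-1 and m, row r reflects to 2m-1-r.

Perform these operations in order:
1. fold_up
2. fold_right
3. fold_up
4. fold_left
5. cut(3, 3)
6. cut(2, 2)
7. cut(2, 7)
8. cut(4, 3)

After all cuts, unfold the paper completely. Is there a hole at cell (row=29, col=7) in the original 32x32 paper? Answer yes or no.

Op 1 fold_up: fold axis h@16; visible region now rows[0,16) x cols[0,32) = 16x32
Op 2 fold_right: fold axis v@16; visible region now rows[0,16) x cols[16,32) = 16x16
Op 3 fold_up: fold axis h@8; visible region now rows[0,8) x cols[16,32) = 8x16
Op 4 fold_left: fold axis v@24; visible region now rows[0,8) x cols[16,24) = 8x8
Op 5 cut(3, 3): punch at orig (3,19); cuts so far [(3, 19)]; region rows[0,8) x cols[16,24) = 8x8
Op 6 cut(2, 2): punch at orig (2,18); cuts so far [(2, 18), (3, 19)]; region rows[0,8) x cols[16,24) = 8x8
Op 7 cut(2, 7): punch at orig (2,23); cuts so far [(2, 18), (2, 23), (3, 19)]; region rows[0,8) x cols[16,24) = 8x8
Op 8 cut(4, 3): punch at orig (4,19); cuts so far [(2, 18), (2, 23), (3, 19), (4, 19)]; region rows[0,8) x cols[16,24) = 8x8
Unfold 1 (reflect across v@24): 8 holes -> [(2, 18), (2, 23), (2, 24), (2, 29), (3, 19), (3, 28), (4, 19), (4, 28)]
Unfold 2 (reflect across h@8): 16 holes -> [(2, 18), (2, 23), (2, 24), (2, 29), (3, 19), (3, 28), (4, 19), (4, 28), (11, 19), (11, 28), (12, 19), (12, 28), (13, 18), (13, 23), (13, 24), (13, 29)]
Unfold 3 (reflect across v@16): 32 holes -> [(2, 2), (2, 7), (2, 8), (2, 13), (2, 18), (2, 23), (2, 24), (2, 29), (3, 3), (3, 12), (3, 19), (3, 28), (4, 3), (4, 12), (4, 19), (4, 28), (11, 3), (11, 12), (11, 19), (11, 28), (12, 3), (12, 12), (12, 19), (12, 28), (13, 2), (13, 7), (13, 8), (13, 13), (13, 18), (13, 23), (13, 24), (13, 29)]
Unfold 4 (reflect across h@16): 64 holes -> [(2, 2), (2, 7), (2, 8), (2, 13), (2, 18), (2, 23), (2, 24), (2, 29), (3, 3), (3, 12), (3, 19), (3, 28), (4, 3), (4, 12), (4, 19), (4, 28), (11, 3), (11, 12), (11, 19), (11, 28), (12, 3), (12, 12), (12, 19), (12, 28), (13, 2), (13, 7), (13, 8), (13, 13), (13, 18), (13, 23), (13, 24), (13, 29), (18, 2), (18, 7), (18, 8), (18, 13), (18, 18), (18, 23), (18, 24), (18, 29), (19, 3), (19, 12), (19, 19), (19, 28), (20, 3), (20, 12), (20, 19), (20, 28), (27, 3), (27, 12), (27, 19), (27, 28), (28, 3), (28, 12), (28, 19), (28, 28), (29, 2), (29, 7), (29, 8), (29, 13), (29, 18), (29, 23), (29, 24), (29, 29)]
Holes: [(2, 2), (2, 7), (2, 8), (2, 13), (2, 18), (2, 23), (2, 24), (2, 29), (3, 3), (3, 12), (3, 19), (3, 28), (4, 3), (4, 12), (4, 19), (4, 28), (11, 3), (11, 12), (11, 19), (11, 28), (12, 3), (12, 12), (12, 19), (12, 28), (13, 2), (13, 7), (13, 8), (13, 13), (13, 18), (13, 23), (13, 24), (13, 29), (18, 2), (18, 7), (18, 8), (18, 13), (18, 18), (18, 23), (18, 24), (18, 29), (19, 3), (19, 12), (19, 19), (19, 28), (20, 3), (20, 12), (20, 19), (20, 28), (27, 3), (27, 12), (27, 19), (27, 28), (28, 3), (28, 12), (28, 19), (28, 28), (29, 2), (29, 7), (29, 8), (29, 13), (29, 18), (29, 23), (29, 24), (29, 29)]

Answer: yes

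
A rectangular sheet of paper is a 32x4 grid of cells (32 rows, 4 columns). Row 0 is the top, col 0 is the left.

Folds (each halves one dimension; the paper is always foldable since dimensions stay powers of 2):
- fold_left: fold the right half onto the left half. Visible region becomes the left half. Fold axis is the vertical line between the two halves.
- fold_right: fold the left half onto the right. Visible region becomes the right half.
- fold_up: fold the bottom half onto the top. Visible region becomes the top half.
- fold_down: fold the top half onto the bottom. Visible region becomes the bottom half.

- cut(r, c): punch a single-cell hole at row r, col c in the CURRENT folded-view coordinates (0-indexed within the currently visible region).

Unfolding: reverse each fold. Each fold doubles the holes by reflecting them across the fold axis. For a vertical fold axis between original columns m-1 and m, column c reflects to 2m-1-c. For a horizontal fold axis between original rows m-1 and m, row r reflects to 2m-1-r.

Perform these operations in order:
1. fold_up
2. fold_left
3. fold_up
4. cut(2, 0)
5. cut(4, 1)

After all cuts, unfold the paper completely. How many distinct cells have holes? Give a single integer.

Answer: 16

Derivation:
Op 1 fold_up: fold axis h@16; visible region now rows[0,16) x cols[0,4) = 16x4
Op 2 fold_left: fold axis v@2; visible region now rows[0,16) x cols[0,2) = 16x2
Op 3 fold_up: fold axis h@8; visible region now rows[0,8) x cols[0,2) = 8x2
Op 4 cut(2, 0): punch at orig (2,0); cuts so far [(2, 0)]; region rows[0,8) x cols[0,2) = 8x2
Op 5 cut(4, 1): punch at orig (4,1); cuts so far [(2, 0), (4, 1)]; region rows[0,8) x cols[0,2) = 8x2
Unfold 1 (reflect across h@8): 4 holes -> [(2, 0), (4, 1), (11, 1), (13, 0)]
Unfold 2 (reflect across v@2): 8 holes -> [(2, 0), (2, 3), (4, 1), (4, 2), (11, 1), (11, 2), (13, 0), (13, 3)]
Unfold 3 (reflect across h@16): 16 holes -> [(2, 0), (2, 3), (4, 1), (4, 2), (11, 1), (11, 2), (13, 0), (13, 3), (18, 0), (18, 3), (20, 1), (20, 2), (27, 1), (27, 2), (29, 0), (29, 3)]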